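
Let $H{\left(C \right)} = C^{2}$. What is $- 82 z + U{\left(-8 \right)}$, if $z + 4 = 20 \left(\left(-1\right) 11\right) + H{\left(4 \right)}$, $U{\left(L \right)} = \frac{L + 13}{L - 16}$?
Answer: $\frac{409339}{24} \approx 17056.0$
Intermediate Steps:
$U{\left(L \right)} = \frac{13 + L}{-16 + L}$
$z = -208$ ($z = -4 + \left(20 \left(\left(-1\right) 11\right) + 4^{2}\right) = -4 + \left(20 \left(-11\right) + 16\right) = -4 + \left(-220 + 16\right) = -4 - 204 = -208$)
$- 82 z + U{\left(-8 \right)} = \left(-82\right) \left(-208\right) + \frac{13 - 8}{-16 - 8} = 17056 + \frac{1}{-24} \cdot 5 = 17056 - \frac{5}{24} = \frac{409339}{24}$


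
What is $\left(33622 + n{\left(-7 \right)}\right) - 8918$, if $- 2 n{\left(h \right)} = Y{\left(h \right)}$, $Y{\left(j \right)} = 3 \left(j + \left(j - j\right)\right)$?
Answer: $\frac{49429}{2} \approx 24715.0$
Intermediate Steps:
$Y{\left(j \right)} = 3 j$ ($Y{\left(j \right)} = 3 \left(j + 0\right) = 3 j$)
$n{\left(h \right)} = - \frac{3 h}{2}$
$\left(33622 + n{\left(-7 \right)}\right) - 8918 = \left(33622 - - \frac{21}{2}\right) - 8918 = \left(33622 + \frac{21}{2}\right) - 8918 = \frac{67265}{2} - 8918 = \frac{49429}{2}$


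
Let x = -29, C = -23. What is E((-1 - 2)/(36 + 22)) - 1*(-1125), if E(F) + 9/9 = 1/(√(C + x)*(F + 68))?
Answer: 1124 - 29*I*√13/51233 ≈ 1124.0 - 0.0020409*I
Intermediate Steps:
E(F) = -1 - I*√13/(26*(68 + F)) (E(F) = -1 + 1/(√(-23 - 29)*(F + 68)) = -1 + 1/(√(-52)*(68 + F)) = -1 + 1/((2*I*√13)*(68 + F)) = -1 + 1/(2*I*√13*(68 + F)) = -1 - I*√13/(26*(68 + F)))
E((-1 - 2)/(36 + 22)) - 1*(-1125) = (-68 - (-1 - 2)/(36 + 22) - I*√13/26)/(68 + (-1 - 2)/(36 + 22)) - 1*(-1125) = (-68 - (-3)/58 - I*√13/26)/(68 - 3/58) + 1125 = (-68 - (-3)/58 - I*√13/26)/(68 - 3*1/58) + 1125 = (-68 - 1*(-3/58) - I*√13/26)/(68 - 3/58) + 1125 = (-68 + 3/58 - I*√13/26)/(3941/58) + 1125 = 58*(-3941/58 - I*√13/26)/3941 + 1125 = (-1 - 29*I*√13/51233) + 1125 = 1124 - 29*I*√13/51233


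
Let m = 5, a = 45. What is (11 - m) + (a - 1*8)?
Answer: 43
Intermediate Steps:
(11 - m) + (a - 1*8) = (11 - 1*5) + (45 - 1*8) = (11 - 5) + (45 - 8) = 6 + 37 = 43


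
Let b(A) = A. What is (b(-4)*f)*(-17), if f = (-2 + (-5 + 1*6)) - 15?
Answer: -1088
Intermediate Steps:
f = -16 (f = (-2 + (-5 + 6)) - 15 = (-2 + 1) - 15 = -1 - 15 = -16)
(b(-4)*f)*(-17) = -4*(-16)*(-17) = 64*(-17) = -1088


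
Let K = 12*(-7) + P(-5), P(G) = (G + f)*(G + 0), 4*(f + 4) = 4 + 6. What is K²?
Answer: 10609/4 ≈ 2652.3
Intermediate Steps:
f = -3/2 (f = -4 + (4 + 6)/4 = -4 + (¼)*10 = -4 + 5/2 = -3/2 ≈ -1.5000)
P(G) = G*(-3/2 + G) (P(G) = (G - 3/2)*(G + 0) = (-3/2 + G)*G = G*(-3/2 + G))
K = -103/2 (K = 12*(-7) + (½)*(-5)*(-3 + 2*(-5)) = -84 + (½)*(-5)*(-3 - 10) = -84 + (½)*(-5)*(-13) = -84 + 65/2 = -103/2 ≈ -51.500)
K² = (-103/2)² = 10609/4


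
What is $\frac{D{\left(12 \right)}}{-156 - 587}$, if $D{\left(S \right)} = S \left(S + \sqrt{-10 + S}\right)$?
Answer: $- \frac{144}{743} - \frac{12 \sqrt{2}}{743} \approx -0.21665$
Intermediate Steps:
$\frac{D{\left(12 \right)}}{-156 - 587} = \frac{12 \left(12 + \sqrt{-10 + 12}\right)}{-156 - 587} = \frac{12 \left(12 + \sqrt{2}\right)}{-743} = \left(144 + 12 \sqrt{2}\right) \left(- \frac{1}{743}\right) = - \frac{144}{743} - \frac{12 \sqrt{2}}{743}$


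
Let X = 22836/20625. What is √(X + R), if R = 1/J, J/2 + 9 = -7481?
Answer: √1552757143/37450 ≈ 1.0522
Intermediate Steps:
J = -14980 (J = -18 + 2*(-7481) = -18 - 14962 = -14980)
X = 692/625 (X = 22836*(1/20625) = 692/625 ≈ 1.1072)
R = -1/14980 (R = 1/(-14980) = -1/14980 ≈ -6.6756e-5)
√(X + R) = √(692/625 - 1/14980) = √(2073107/1872500) = √1552757143/37450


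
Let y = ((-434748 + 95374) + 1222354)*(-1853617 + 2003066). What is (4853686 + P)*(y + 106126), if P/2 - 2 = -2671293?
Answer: -64515001746642816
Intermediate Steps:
P = -5342582 (P = 4 + 2*(-2671293) = 4 - 5342586 = -5342582)
y = 131960478020 (y = (-339374 + 1222354)*149449 = 882980*149449 = 131960478020)
(4853686 + P)*(y + 106126) = (4853686 - 5342582)*(131960478020 + 106126) = -488896*131960584146 = -64515001746642816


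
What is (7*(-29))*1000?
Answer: -203000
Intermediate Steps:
(7*(-29))*1000 = -203*1000 = -203000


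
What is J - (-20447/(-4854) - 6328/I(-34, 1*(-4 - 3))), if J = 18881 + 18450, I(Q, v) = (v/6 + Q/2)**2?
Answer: 2153755581019/57670374 ≈ 37346.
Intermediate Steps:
I(Q, v) = (Q/2 + v/6)**2 (I(Q, v) = (v*(1/6) + Q*(1/2))**2 = (v/6 + Q/2)**2 = (Q/2 + v/6)**2)
J = 37331
J - (-20447/(-4854) - 6328/I(-34, 1*(-4 - 3))) = 37331 - (-20447/(-4854) - 6328*36/(1*(-4 - 3) + 3*(-34))**2) = 37331 - (-20447*(-1/4854) - 6328*36/(1*(-7) - 102)**2) = 37331 - (20447/4854 - 6328*36/(-7 - 102)**2) = 37331 - (20447/4854 - 6328/((1/36)*(-109)**2)) = 37331 - (20447/4854 - 6328/((1/36)*11881)) = 37331 - (20447/4854 - 6328/11881/36) = 37331 - (20447/4854 - 6328*36/11881) = 37331 - (20447/4854 - 227808/11881) = 37331 - 1*(-862849225/57670374) = 37331 + 862849225/57670374 = 2153755581019/57670374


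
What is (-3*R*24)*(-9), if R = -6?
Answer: -3888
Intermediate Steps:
(-3*R*24)*(-9) = (-3*(-6)*24)*(-9) = (18*24)*(-9) = 432*(-9) = -3888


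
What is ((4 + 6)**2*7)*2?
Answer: 1400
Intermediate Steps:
((4 + 6)**2*7)*2 = (10**2*7)*2 = (100*7)*2 = 700*2 = 1400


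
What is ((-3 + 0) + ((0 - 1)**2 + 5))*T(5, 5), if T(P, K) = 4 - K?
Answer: -3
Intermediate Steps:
((-3 + 0) + ((0 - 1)**2 + 5))*T(5, 5) = ((-3 + 0) + ((0 - 1)**2 + 5))*(4 - 1*5) = (-3 + ((-1)**2 + 5))*(4 - 5) = (-3 + (1 + 5))*(-1) = (-3 + 6)*(-1) = 3*(-1) = -3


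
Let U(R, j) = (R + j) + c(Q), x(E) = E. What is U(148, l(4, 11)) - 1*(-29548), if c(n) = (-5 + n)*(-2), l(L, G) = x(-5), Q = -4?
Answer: 29709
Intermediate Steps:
l(L, G) = -5
c(n) = 10 - 2*n
U(R, j) = 18 + R + j (U(R, j) = (R + j) + (10 - 2*(-4)) = (R + j) + (10 + 8) = (R + j) + 18 = 18 + R + j)
U(148, l(4, 11)) - 1*(-29548) = (18 + 148 - 5) - 1*(-29548) = 161 + 29548 = 29709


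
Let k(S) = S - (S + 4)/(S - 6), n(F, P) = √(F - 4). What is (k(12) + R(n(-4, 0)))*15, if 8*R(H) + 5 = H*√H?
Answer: 1045/8 + 15*(-1)^(¾)*2^(¼)/2 ≈ 124.32 + 6.3067*I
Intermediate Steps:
n(F, P) = √(-4 + F)
R(H) = -5/8 + H^(3/2)/8 (R(H) = -5/8 + (H*√H)/8 = -5/8 + H^(3/2)/8)
k(S) = S - (4 + S)/(-6 + S)
(k(12) + R(n(-4, 0)))*15 = ((-4 + 12² - 7*12)/(-6 + 12) + (-5/8 + (√(-4 - 4))^(3/2)/8))*15 = ((-4 + 144 - 84)/6 + (-5/8 + (√(-8))^(3/2)/8))*15 = ((⅙)*56 + (-5/8 + (2*I*√2)^(3/2)/8))*15 = (28/3 + (-5/8 + (4*2^(¼)*I^(3/2))/8))*15 = (28/3 + (-5/8 + 2^(¼)*I^(3/2)/2))*15 = (209/24 + 2^(¼)*I^(3/2)/2)*15 = 1045/8 + 15*2^(¼)*I^(3/2)/2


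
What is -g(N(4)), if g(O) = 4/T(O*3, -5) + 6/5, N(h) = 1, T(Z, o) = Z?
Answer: -38/15 ≈ -2.5333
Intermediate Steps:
g(O) = 6/5 + 4/(3*O) (g(O) = 4/((O*3)) + 6/5 = 4/((3*O)) + 6*(⅕) = 4*(1/(3*O)) + 6/5 = 4/(3*O) + 6/5 = 6/5 + 4/(3*O))
-g(N(4)) = -2*(10 + 9*1)/(15*1) = -2*(10 + 9)/15 = -2*19/15 = -1*38/15 = -38/15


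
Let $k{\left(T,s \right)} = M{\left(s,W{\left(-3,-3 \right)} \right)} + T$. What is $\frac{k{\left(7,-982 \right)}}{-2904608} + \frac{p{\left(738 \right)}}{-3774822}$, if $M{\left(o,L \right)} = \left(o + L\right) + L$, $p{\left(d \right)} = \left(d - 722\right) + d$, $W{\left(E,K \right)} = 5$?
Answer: $\frac{726314399}{5482189089888} \approx 0.00013249$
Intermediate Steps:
$p{\left(d \right)} = -722 + 2 d$ ($p{\left(d \right)} = \left(-722 + d\right) + d = -722 + 2 d$)
$M{\left(o,L \right)} = o + 2 L$ ($M{\left(o,L \right)} = \left(L + o\right) + L = o + 2 L$)
$k{\left(T,s \right)} = 10 + T + s$ ($k{\left(T,s \right)} = \left(s + 2 \cdot 5\right) + T = \left(s + 10\right) + T = \left(10 + s\right) + T = 10 + T + s$)
$\frac{k{\left(7,-982 \right)}}{-2904608} + \frac{p{\left(738 \right)}}{-3774822} = \frac{10 + 7 - 982}{-2904608} + \frac{-722 + 2 \cdot 738}{-3774822} = \left(-965\right) \left(- \frac{1}{2904608}\right) + \left(-722 + 1476\right) \left(- \frac{1}{3774822}\right) = \frac{965}{2904608} + 754 \left(- \frac{1}{3774822}\right) = \frac{965}{2904608} - \frac{377}{1887411} = \frac{726314399}{5482189089888}$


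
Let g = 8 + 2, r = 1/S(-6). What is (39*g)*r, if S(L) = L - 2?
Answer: -195/4 ≈ -48.750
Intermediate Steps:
S(L) = -2 + L
r = -⅛ (r = 1/(-2 - 6) = 1/(-8) = -⅛ ≈ -0.12500)
g = 10
(39*g)*r = (39*10)*(-⅛) = 390*(-⅛) = -195/4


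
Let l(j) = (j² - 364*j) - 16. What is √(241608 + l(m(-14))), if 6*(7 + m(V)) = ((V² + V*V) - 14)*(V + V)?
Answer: √4022677 ≈ 2005.7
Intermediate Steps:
m(V) = -7 + V*(-14 + 2*V²)/3 (m(V) = -7 + (((V² + V*V) - 14)*(V + V))/6 = -7 + (((V² + V²) - 14)*(2*V))/6 = -7 + ((2*V² - 14)*(2*V))/6 = -7 + ((-14 + 2*V²)*(2*V))/6 = -7 + (2*V*(-14 + 2*V²))/6 = -7 + V*(-14 + 2*V²)/3)
l(j) = -16 + j² - 364*j
√(241608 + l(m(-14))) = √(241608 + (-16 + (-7 - 14/3*(-14) + (⅔)*(-14)³)² - 364*(-7 - 14/3*(-14) + (⅔)*(-14)³))) = √(241608 + (-16 + (-7 + 196/3 + (⅔)*(-2744))² - 364*(-7 + 196/3 + (⅔)*(-2744)))) = √(241608 + (-16 + (-7 + 196/3 - 5488/3)² - 364*(-7 + 196/3 - 5488/3))) = √(241608 + (-16 + (-1771)² - 364*(-1771))) = √(241608 + (-16 + 3136441 + 644644)) = √(241608 + 3781069) = √4022677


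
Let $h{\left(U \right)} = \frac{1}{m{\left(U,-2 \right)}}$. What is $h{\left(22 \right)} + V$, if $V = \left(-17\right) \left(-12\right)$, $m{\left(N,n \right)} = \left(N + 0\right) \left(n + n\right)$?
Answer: $\frac{17951}{88} \approx 203.99$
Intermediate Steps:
$m{\left(N,n \right)} = 2 N n$ ($m{\left(N,n \right)} = N 2 n = 2 N n$)
$h{\left(U \right)} = - \frac{1}{4 U}$ ($h{\left(U \right)} = \frac{1}{2 U \left(-2\right)} = \frac{1}{\left(-4\right) U} = - \frac{1}{4 U}$)
$V = 204$
$h{\left(22 \right)} + V = - \frac{1}{4 \cdot 22} + 204 = \left(- \frac{1}{4}\right) \frac{1}{22} + 204 = - \frac{1}{88} + 204 = \frac{17951}{88}$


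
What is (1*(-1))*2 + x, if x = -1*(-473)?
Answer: 471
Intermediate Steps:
x = 473
(1*(-1))*2 + x = (1*(-1))*2 + 473 = -1*2 + 473 = -2 + 473 = 471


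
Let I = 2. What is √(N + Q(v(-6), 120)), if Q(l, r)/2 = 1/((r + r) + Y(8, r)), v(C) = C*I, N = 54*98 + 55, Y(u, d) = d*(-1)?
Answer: √4812315/30 ≈ 73.123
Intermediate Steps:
Y(u, d) = -d
N = 5347 (N = 5292 + 55 = 5347)
v(C) = 2*C (v(C) = C*2 = 2*C)
Q(l, r) = 2/r (Q(l, r) = 2/((r + r) - r) = 2/(2*r - r) = 2/r)
√(N + Q(v(-6), 120)) = √(5347 + 2/120) = √(5347 + 2*(1/120)) = √(5347 + 1/60) = √(320821/60) = √4812315/30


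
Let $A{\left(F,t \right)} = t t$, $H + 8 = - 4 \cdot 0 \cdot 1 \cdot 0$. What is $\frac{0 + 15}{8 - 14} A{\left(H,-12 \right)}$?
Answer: $-360$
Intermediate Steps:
$H = -8$ ($H = -8 + - 4 \cdot 0 \cdot 1 \cdot 0 = -8 + \left(-4\right) 0 \cdot 0 = -8 + 0 \cdot 0 = -8 + 0 = -8$)
$A{\left(F,t \right)} = t^{2}$
$\frac{0 + 15}{8 - 14} A{\left(H,-12 \right)} = \frac{0 + 15}{8 - 14} \left(-12\right)^{2} = \frac{15}{-6} \cdot 144 = 15 \left(- \frac{1}{6}\right) 144 = \left(- \frac{5}{2}\right) 144 = -360$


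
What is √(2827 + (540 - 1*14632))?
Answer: I*√11265 ≈ 106.14*I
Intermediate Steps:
√(2827 + (540 - 1*14632)) = √(2827 + (540 - 14632)) = √(2827 - 14092) = √(-11265) = I*√11265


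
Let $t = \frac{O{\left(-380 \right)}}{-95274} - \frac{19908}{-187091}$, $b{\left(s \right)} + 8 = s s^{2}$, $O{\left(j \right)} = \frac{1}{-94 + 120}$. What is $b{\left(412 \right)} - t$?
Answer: $\frac{32410985841306126179}{463447606284} \approx 6.9934 \cdot 10^{7}$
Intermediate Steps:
$O{\left(j \right)} = \frac{1}{26}$
$b{\left(s \right)} = -8 + s^{3}$ ($b{\left(s \right)} = -8 + s s^{2} = -8 + s^{3}$)
$t = \frac{49314397501}{463447606284}$ ($t = \frac{1}{26 \left(-95274\right)} - \frac{19908}{-187091} = \frac{1}{26} \left(- \frac{1}{95274}\right) - - \frac{19908}{187091} = - \frac{1}{2477124} + \frac{19908}{187091} = \frac{49314397501}{463447606284} \approx 0.10641$)
$b{\left(412 \right)} - t = \left(-8 + 412^{3}\right) - \frac{49314397501}{463447606284} = \left(-8 + 69934528\right) - \frac{49314397501}{463447606284} = 69934520 - \frac{49314397501}{463447606284} = \frac{32410985841306126179}{463447606284}$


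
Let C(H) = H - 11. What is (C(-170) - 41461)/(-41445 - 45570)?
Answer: 41642/87015 ≈ 0.47856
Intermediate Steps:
C(H) = -11 + H
(C(-170) - 41461)/(-41445 - 45570) = ((-11 - 170) - 41461)/(-41445 - 45570) = (-181 - 41461)/(-87015) = -41642*(-1/87015) = 41642/87015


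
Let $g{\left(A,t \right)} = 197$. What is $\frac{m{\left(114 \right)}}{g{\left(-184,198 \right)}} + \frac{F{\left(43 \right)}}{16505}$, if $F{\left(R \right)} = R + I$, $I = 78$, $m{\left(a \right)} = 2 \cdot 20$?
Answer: $\frac{684037}{3251485} \approx 0.21038$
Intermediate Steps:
$m{\left(a \right)} = 40$
$F{\left(R \right)} = 78 + R$ ($F{\left(R \right)} = R + 78 = 78 + R$)
$\frac{m{\left(114 \right)}}{g{\left(-184,198 \right)}} + \frac{F{\left(43 \right)}}{16505} = \frac{40}{197} + \frac{78 + 43}{16505} = 40 \cdot \frac{1}{197} + 121 \cdot \frac{1}{16505} = \frac{40}{197} + \frac{121}{16505} = \frac{684037}{3251485}$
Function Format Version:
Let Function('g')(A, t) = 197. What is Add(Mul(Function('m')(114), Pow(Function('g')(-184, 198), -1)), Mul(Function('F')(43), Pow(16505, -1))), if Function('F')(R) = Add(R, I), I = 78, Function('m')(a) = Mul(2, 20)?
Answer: Rational(684037, 3251485) ≈ 0.21038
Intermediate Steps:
Function('m')(a) = 40
Function('F')(R) = Add(78, R) (Function('F')(R) = Add(R, 78) = Add(78, R))
Add(Mul(Function('m')(114), Pow(Function('g')(-184, 198), -1)), Mul(Function('F')(43), Pow(16505, -1))) = Add(Mul(40, Pow(197, -1)), Mul(Add(78, 43), Pow(16505, -1))) = Add(Mul(40, Rational(1, 197)), Mul(121, Rational(1, 16505))) = Add(Rational(40, 197), Rational(121, 16505)) = Rational(684037, 3251485)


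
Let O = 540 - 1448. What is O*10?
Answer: -9080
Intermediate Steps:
O = -908
O*10 = -908*10 = -9080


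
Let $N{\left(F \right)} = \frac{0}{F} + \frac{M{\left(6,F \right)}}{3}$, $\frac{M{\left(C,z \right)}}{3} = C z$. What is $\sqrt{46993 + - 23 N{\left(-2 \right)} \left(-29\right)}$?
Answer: $\sqrt{38989} \approx 197.46$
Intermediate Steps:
$M{\left(C,z \right)} = 3 C z$
$N{\left(F \right)} = 6 F$ ($N{\left(F \right)} = \frac{0}{F} + \frac{3 \cdot 6 F}{3} = 0 + 18 F \frac{1}{3} = 0 + 6 F = 6 F$)
$\sqrt{46993 + - 23 N{\left(-2 \right)} \left(-29\right)} = \sqrt{46993 + - 23 \cdot 6 \left(-2\right) \left(-29\right)} = \sqrt{46993 + \left(-23\right) \left(-12\right) \left(-29\right)} = \sqrt{46993 + 276 \left(-29\right)} = \sqrt{46993 - 8004} = \sqrt{38989}$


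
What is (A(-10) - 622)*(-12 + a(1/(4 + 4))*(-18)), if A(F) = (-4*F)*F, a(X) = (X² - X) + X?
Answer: 200823/16 ≈ 12551.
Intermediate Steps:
a(X) = X²
A(F) = -4*F²
(A(-10) - 622)*(-12 + a(1/(4 + 4))*(-18)) = (-4*(-10)² - 622)*(-12 + (1/(4 + 4))²*(-18)) = (-4*100 - 622)*(-12 + (1/8)²*(-18)) = (-400 - 622)*(-12 + (⅛)²*(-18)) = -1022*(-12 + (1/64)*(-18)) = -1022*(-12 - 9/32) = -1022*(-393/32) = 200823/16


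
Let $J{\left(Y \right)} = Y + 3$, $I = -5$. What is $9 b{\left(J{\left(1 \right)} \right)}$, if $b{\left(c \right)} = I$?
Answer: $-45$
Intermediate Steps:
$J{\left(Y \right)} = 3 + Y$
$b{\left(c \right)} = -5$
$9 b{\left(J{\left(1 \right)} \right)} = 9 \left(-5\right) = -45$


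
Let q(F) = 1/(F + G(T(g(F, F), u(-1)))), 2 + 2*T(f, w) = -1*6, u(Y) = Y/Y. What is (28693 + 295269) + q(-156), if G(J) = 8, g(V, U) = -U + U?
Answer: 47946375/148 ≈ 3.2396e+5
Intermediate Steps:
u(Y) = 1
g(V, U) = 0
T(f, w) = -4 (T(f, w) = -1 + (-1*6)/2 = -1 + (1/2)*(-6) = -1 - 3 = -4)
q(F) = 1/(8 + F) (q(F) = 1/(F + 8) = 1/(8 + F))
(28693 + 295269) + q(-156) = (28693 + 295269) + 1/(8 - 156) = 323962 + 1/(-148) = 323962 - 1/148 = 47946375/148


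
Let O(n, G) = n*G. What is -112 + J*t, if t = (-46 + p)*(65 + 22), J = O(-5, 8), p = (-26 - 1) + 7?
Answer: 229568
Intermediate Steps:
O(n, G) = G*n
p = -20 (p = -27 + 7 = -20)
J = -40 (J = 8*(-5) = -40)
t = -5742 (t = (-46 - 20)*(65 + 22) = -66*87 = -5742)
-112 + J*t = -112 - 40*(-5742) = -112 + 229680 = 229568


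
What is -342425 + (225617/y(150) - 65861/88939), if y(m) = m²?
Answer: -685217499909637/2001127500 ≈ -3.4242e+5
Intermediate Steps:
-342425 + (225617/y(150) - 65861/88939) = -342425 + (225617/(150²) - 65861/88939) = -342425 + (225617/22500 - 65861*1/88939) = -342425 + (225617*(1/22500) - 65861/88939) = -342425 + (225617/22500 - 65861/88939) = -342425 + 18584277863/2001127500 = -685217499909637/2001127500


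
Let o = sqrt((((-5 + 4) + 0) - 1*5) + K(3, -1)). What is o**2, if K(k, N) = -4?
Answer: -10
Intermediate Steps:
o = I*sqrt(10) (o = sqrt((((-5 + 4) + 0) - 1*5) - 4) = sqrt(((-1 + 0) - 5) - 4) = sqrt((-1 - 5) - 4) = sqrt(-6 - 4) = sqrt(-10) = I*sqrt(10) ≈ 3.1623*I)
o**2 = (I*sqrt(10))**2 = -10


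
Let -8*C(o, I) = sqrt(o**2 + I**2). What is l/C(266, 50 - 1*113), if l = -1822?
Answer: 14576*sqrt(61)/2135 ≈ 53.322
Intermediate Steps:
C(o, I) = -sqrt(I**2 + o**2)/8 (C(o, I) = -sqrt(o**2 + I**2)/8 = -sqrt(I**2 + o**2)/8)
l/C(266, 50 - 1*113) = -1822*(-8/sqrt((50 - 1*113)**2 + 266**2)) = -1822*(-8/sqrt((50 - 113)**2 + 70756)) = -1822*(-8/sqrt((-63)**2 + 70756)) = -1822*(-8/sqrt(3969 + 70756)) = -1822*(-8*sqrt(61)/2135) = -(-14576)*sqrt(61)/2135 = 14576*sqrt(61)/2135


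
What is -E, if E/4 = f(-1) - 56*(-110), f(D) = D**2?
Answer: -24644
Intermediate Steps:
E = 24644 (E = 4*((-1)**2 - 56*(-110)) = 4*(1 + 6160) = 4*6161 = 24644)
-E = -1*24644 = -24644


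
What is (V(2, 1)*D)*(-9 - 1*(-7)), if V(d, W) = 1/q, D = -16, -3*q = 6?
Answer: -16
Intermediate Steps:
q = -2 (q = -1/3*6 = -2)
V(d, W) = -1/2 (V(d, W) = 1/(-2) = -1/2)
(V(2, 1)*D)*(-9 - 1*(-7)) = (-1/2*(-16))*(-9 - 1*(-7)) = 8*(-9 + 7) = 8*(-2) = -16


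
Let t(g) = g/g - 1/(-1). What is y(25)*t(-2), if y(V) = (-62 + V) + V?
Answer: -24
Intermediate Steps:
t(g) = 2 (t(g) = 1 - 1*(-1) = 1 + 1 = 2)
y(V) = -62 + 2*V
y(25)*t(-2) = (-62 + 2*25)*2 = (-62 + 50)*2 = -12*2 = -24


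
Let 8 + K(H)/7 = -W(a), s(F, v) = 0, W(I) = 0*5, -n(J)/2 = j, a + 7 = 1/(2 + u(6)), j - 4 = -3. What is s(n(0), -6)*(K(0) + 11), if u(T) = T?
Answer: 0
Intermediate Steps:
j = 1 (j = 4 - 3 = 1)
a = -55/8 (a = -7 + 1/(2 + 6) = -7 + 1/8 = -7 + ⅛ = -55/8 ≈ -6.8750)
n(J) = -2 (n(J) = -2*1 = -2)
W(I) = 0
K(H) = -56 (K(H) = -56 + 7*(-1*0) = -56 + 7*0 = -56 + 0 = -56)
s(n(0), -6)*(K(0) + 11) = 0*(-56 + 11) = 0*(-45) = 0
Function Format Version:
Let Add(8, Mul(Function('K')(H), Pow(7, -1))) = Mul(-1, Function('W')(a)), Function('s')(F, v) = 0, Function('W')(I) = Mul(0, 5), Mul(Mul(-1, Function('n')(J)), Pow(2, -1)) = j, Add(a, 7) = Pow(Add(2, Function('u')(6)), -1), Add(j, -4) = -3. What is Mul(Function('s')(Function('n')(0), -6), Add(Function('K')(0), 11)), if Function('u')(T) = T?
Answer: 0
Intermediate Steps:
j = 1 (j = Add(4, -3) = 1)
a = Rational(-55, 8) (a = Add(-7, Pow(Add(2, 6), -1)) = Add(-7, Pow(8, -1)) = Add(-7, Rational(1, 8)) = Rational(-55, 8) ≈ -6.8750)
Function('n')(J) = -2 (Function('n')(J) = Mul(-2, 1) = -2)
Function('W')(I) = 0
Function('K')(H) = -56 (Function('K')(H) = Add(-56, Mul(7, Mul(-1, 0))) = Add(-56, Mul(7, 0)) = Add(-56, 0) = -56)
Mul(Function('s')(Function('n')(0), -6), Add(Function('K')(0), 11)) = Mul(0, Add(-56, 11)) = Mul(0, -45) = 0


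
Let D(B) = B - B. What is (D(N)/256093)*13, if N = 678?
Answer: 0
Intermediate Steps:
D(B) = 0
(D(N)/256093)*13 = (0/256093)*13 = (0*(1/256093))*13 = 0*13 = 0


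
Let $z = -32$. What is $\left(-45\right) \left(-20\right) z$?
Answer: $-28800$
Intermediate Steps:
$\left(-45\right) \left(-20\right) z = \left(-45\right) \left(-20\right) \left(-32\right) = 900 \left(-32\right) = -28800$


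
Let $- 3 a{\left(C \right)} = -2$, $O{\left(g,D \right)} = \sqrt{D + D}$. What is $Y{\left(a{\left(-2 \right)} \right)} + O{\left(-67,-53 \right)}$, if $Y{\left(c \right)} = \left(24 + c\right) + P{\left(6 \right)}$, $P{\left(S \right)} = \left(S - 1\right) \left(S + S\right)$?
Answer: $\frac{254}{3} + i \sqrt{106} \approx 84.667 + 10.296 i$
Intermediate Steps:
$O{\left(g,D \right)} = \sqrt{2} \sqrt{D}$ ($O{\left(g,D \right)} = \sqrt{2 D} = \sqrt{2} \sqrt{D}$)
$P{\left(S \right)} = 2 S \left(-1 + S\right)$ ($P{\left(S \right)} = \left(-1 + S\right) 2 S = 2 S \left(-1 + S\right)$)
$a{\left(C \right)} = \frac{2}{3}$ ($a{\left(C \right)} = \left(- \frac{1}{3}\right) \left(-2\right) = \frac{2}{3}$)
$Y{\left(c \right)} = 84 + c$ ($Y{\left(c \right)} = \left(24 + c\right) + 2 \cdot 6 \left(-1 + 6\right) = \left(24 + c\right) + 2 \cdot 6 \cdot 5 = \left(24 + c\right) + 60 = 84 + c$)
$Y{\left(a{\left(-2 \right)} \right)} + O{\left(-67,-53 \right)} = \left(84 + \frac{2}{3}\right) + \sqrt{2} \sqrt{-53} = \frac{254}{3} + \sqrt{2} i \sqrt{53} = \frac{254}{3} + i \sqrt{106}$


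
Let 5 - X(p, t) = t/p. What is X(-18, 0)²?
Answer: 25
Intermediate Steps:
X(p, t) = 5 - t/p
X(-18, 0)² = (5 - 1*0/(-18))² = (5 - 1*0*(-1/18))² = (5 + 0)² = 5² = 25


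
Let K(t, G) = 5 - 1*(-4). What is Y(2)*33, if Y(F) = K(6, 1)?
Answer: 297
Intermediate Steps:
K(t, G) = 9 (K(t, G) = 5 + 4 = 9)
Y(F) = 9
Y(2)*33 = 9*33 = 297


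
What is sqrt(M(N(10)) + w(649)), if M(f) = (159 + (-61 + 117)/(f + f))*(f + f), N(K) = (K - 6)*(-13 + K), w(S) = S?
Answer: I*sqrt(3111) ≈ 55.776*I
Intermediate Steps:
N(K) = (-13 + K)*(-6 + K) (N(K) = (-6 + K)*(-13 + K) = (-13 + K)*(-6 + K))
M(f) = 2*f*(159 + 28/f) (M(f) = (159 + 56/((2*f)))*(2*f) = (159 + 56*(1/(2*f)))*(2*f) = (159 + 28/f)*(2*f) = 2*f*(159 + 28/f))
sqrt(M(N(10)) + w(649)) = sqrt((56 + 318*(78 + 10**2 - 19*10)) + 649) = sqrt((56 + 318*(78 + 100 - 190)) + 649) = sqrt((56 + 318*(-12)) + 649) = sqrt((56 - 3816) + 649) = sqrt(-3760 + 649) = sqrt(-3111) = I*sqrt(3111)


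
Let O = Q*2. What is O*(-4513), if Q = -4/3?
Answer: 36104/3 ≈ 12035.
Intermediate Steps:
Q = -4/3 (Q = -4*⅓ = -4/3 ≈ -1.3333)
O = -8/3 (O = -4/3*2 = -8/3 ≈ -2.6667)
O*(-4513) = -8/3*(-4513) = 36104/3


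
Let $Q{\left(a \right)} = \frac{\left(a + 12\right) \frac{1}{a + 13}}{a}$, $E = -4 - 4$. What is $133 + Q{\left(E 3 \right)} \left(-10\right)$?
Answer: $\frac{1468}{11} \approx 133.45$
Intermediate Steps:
$E = -8$ ($E = -4 - 4 = -8$)
$Q{\left(a \right)} = \frac{12 + a}{a \left(13 + a\right)}$ ($Q{\left(a \right)} = \frac{\left(12 + a\right) \frac{1}{13 + a}}{a} = \frac{\frac{1}{13 + a} \left(12 + a\right)}{a} = \frac{12 + a}{a \left(13 + a\right)}$)
$133 + Q{\left(E 3 \right)} \left(-10\right) = 133 + \frac{12 - 24}{\left(-8\right) 3 \left(13 - 24\right)} \left(-10\right) = 133 + \frac{12 - 24}{\left(-24\right) \left(13 - 24\right)} \left(-10\right) = 133 + \left(- \frac{1}{24}\right) \frac{1}{-11} \left(-12\right) \left(-10\right) = 133 + \left(- \frac{1}{24}\right) \left(- \frac{1}{11}\right) \left(-12\right) \left(-10\right) = 133 - - \frac{5}{11} = 133 + \frac{5}{11} = \frac{1468}{11}$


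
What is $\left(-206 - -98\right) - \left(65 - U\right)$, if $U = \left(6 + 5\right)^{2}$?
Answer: $-52$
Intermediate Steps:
$U = 121$ ($U = 11^{2} = 121$)
$\left(-206 - -98\right) - \left(65 - U\right) = \left(-206 - -98\right) - \left(65 - 121\right) = \left(-206 + 98\right) - \left(65 - 121\right) = -108 - -56 = -108 + 56 = -52$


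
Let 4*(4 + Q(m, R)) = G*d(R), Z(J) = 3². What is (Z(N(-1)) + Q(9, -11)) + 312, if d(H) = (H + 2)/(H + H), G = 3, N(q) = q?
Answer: 27923/88 ≈ 317.31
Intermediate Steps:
Z(J) = 9
d(H) = (2 + H)/(2*H) (d(H) = (2 + H)/((2*H)) = (2 + H)*(1/(2*H)) = (2 + H)/(2*H))
Q(m, R) = -4 + 3*(2 + R)/(8*R) (Q(m, R) = -4 + (3*((2 + R)/(2*R)))/4 = -4 + (3*(2 + R)/(2*R))/4 = -4 + 3*(2 + R)/(8*R))
(Z(N(-1)) + Q(9, -11)) + 312 = (9 + (⅛)*(6 - 29*(-11))/(-11)) + 312 = (9 + (⅛)*(-1/11)*(6 + 319)) + 312 = (9 + (⅛)*(-1/11)*325) + 312 = (9 - 325/88) + 312 = 467/88 + 312 = 27923/88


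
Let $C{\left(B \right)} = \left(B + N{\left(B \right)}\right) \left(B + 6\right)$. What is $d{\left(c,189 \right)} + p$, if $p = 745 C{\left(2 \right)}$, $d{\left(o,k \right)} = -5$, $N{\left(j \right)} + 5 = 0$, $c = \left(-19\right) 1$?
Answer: $-17885$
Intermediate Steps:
$c = -19$
$N{\left(j \right)} = -5$ ($N{\left(j \right)} = -5 + 0 = -5$)
$C{\left(B \right)} = \left(-5 + B\right) \left(6 + B\right)$ ($C{\left(B \right)} = \left(B - 5\right) \left(B + 6\right) = \left(-5 + B\right) \left(6 + B\right)$)
$p = -17880$ ($p = 745 \left(-30 + 2 + 2^{2}\right) = 745 \left(-30 + 2 + 4\right) = 745 \left(-24\right) = -17880$)
$d{\left(c,189 \right)} + p = -5 - 17880 = -17885$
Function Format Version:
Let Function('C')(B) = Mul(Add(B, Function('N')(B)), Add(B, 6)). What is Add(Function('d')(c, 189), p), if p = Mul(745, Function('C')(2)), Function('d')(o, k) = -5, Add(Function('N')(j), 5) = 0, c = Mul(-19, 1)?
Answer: -17885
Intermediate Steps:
c = -19
Function('N')(j) = -5 (Function('N')(j) = Add(-5, 0) = -5)
Function('C')(B) = Mul(Add(-5, B), Add(6, B)) (Function('C')(B) = Mul(Add(B, -5), Add(B, 6)) = Mul(Add(-5, B), Add(6, B)))
p = -17880 (p = Mul(745, Add(-30, 2, Pow(2, 2))) = Mul(745, Add(-30, 2, 4)) = Mul(745, -24) = -17880)
Add(Function('d')(c, 189), p) = Add(-5, -17880) = -17885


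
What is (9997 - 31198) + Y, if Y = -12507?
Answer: -33708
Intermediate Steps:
(9997 - 31198) + Y = (9997 - 31198) - 12507 = -21201 - 12507 = -33708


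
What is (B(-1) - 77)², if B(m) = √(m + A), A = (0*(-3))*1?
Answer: (77 - I)² ≈ 5928.0 - 154.0*I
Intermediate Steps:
A = 0 (A = 0*1 = 0)
B(m) = √m (B(m) = √(m + 0) = √m)
(B(-1) - 77)² = (√(-1) - 77)² = (I - 77)² = (-77 + I)²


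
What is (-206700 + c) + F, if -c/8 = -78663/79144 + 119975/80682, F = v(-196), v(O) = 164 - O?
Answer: -6334656136849/30699501 ≈ -2.0634e+5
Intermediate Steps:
F = 360 (F = 164 - 1*(-196) = 164 + 196 = 360)
c = -121100509/30699501 (c = -8*(-78663/79144 + 119975/80682) = -8*(-78663*1/79144 + 119975*(1/80682)) = -8*(-6051/6088 + 119975/80682) = -8*121100509/245596008 = -121100509/30699501 ≈ -3.9447)
(-206700 + c) + F = (-206700 - 121100509/30699501) + 360 = -6345707957209/30699501 + 360 = -6334656136849/30699501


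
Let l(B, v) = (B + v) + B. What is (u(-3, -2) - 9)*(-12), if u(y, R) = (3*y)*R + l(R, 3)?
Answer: -96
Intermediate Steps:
l(B, v) = v + 2*B
u(y, R) = 3 + 2*R + 3*R*y (u(y, R) = (3*y)*R + (3 + 2*R) = 3*R*y + (3 + 2*R) = 3 + 2*R + 3*R*y)
(u(-3, -2) - 9)*(-12) = ((3 + 2*(-2) + 3*(-2)*(-3)) - 9)*(-12) = ((3 - 4 + 18) - 9)*(-12) = (17 - 9)*(-12) = 8*(-12) = -96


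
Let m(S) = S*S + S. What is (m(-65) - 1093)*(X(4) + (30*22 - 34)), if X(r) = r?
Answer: 1932210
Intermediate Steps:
m(S) = S + S**2 (m(S) = S**2 + S = S + S**2)
(m(-65) - 1093)*(X(4) + (30*22 - 34)) = (-65*(1 - 65) - 1093)*(4 + (30*22 - 34)) = (-65*(-64) - 1093)*(4 + (660 - 34)) = (4160 - 1093)*(4 + 626) = 3067*630 = 1932210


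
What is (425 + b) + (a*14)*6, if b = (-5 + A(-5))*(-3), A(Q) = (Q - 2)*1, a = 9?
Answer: 1217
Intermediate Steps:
A(Q) = -2 + Q (A(Q) = (-2 + Q)*1 = -2 + Q)
b = 36 (b = (-5 + (-2 - 5))*(-3) = (-5 - 7)*(-3) = -12*(-3) = 36)
(425 + b) + (a*14)*6 = (425 + 36) + (9*14)*6 = 461 + 126*6 = 461 + 756 = 1217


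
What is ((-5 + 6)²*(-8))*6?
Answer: -48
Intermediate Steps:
((-5 + 6)²*(-8))*6 = (1²*(-8))*6 = (1*(-8))*6 = -8*6 = -48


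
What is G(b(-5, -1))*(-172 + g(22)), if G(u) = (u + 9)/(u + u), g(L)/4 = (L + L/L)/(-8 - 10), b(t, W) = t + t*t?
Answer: -23113/180 ≈ -128.41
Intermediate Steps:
b(t, W) = t + t²
g(L) = -2/9 - 2*L/9 (g(L) = 4*((L + L/L)/(-8 - 10)) = 4*((L + 1)/(-18)) = 4*((1 + L)*(-1/18)) = 4*(-1/18 - L/18) = -2/9 - 2*L/9)
G(u) = (9 + u)/(2*u) (G(u) = (9 + u)/((2*u)) = (9 + u)*(1/(2*u)) = (9 + u)/(2*u))
G(b(-5, -1))*(-172 + g(22)) = ((9 - 5*(1 - 5))/(2*((-5*(1 - 5)))))*(-172 + (-2/9 - 2/9*22)) = ((9 - 5*(-4))/(2*((-5*(-4)))))*(-172 + (-2/9 - 44/9)) = ((½)*(9 + 20)/20)*(-172 - 46/9) = ((½)*(1/20)*29)*(-1594/9) = (29/40)*(-1594/9) = -23113/180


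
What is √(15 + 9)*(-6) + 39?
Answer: 39 - 12*√6 ≈ 9.6061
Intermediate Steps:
√(15 + 9)*(-6) + 39 = √24*(-6) + 39 = (2*√6)*(-6) + 39 = -12*√6 + 39 = 39 - 12*√6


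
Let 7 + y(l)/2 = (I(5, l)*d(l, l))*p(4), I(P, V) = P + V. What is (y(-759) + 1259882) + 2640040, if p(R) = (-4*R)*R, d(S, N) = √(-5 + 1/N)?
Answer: 3899908 + 193024*I*√720291/759 ≈ 3.8999e+6 + 2.1584e+5*I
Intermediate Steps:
d(S, N) = √(-5 + 1/N)
p(R) = -4*R²
y(l) = -14 - 128*√(-5 + 1/l)*(5 + l) (y(l) = -14 + 2*(((5 + l)*√(-5 + 1/l))*(-4*4²)) = -14 + 2*((√(-5 + 1/l)*(5 + l))*(-4*16)) = -14 + 2*((√(-5 + 1/l)*(5 + l))*(-64)) = -14 + 2*(-64*√(-5 + 1/l)*(5 + l)) = -14 - 128*√(-5 + 1/l)*(5 + l))
(y(-759) + 1259882) + 2640040 = ((-14 + 128*√((1 - 5*(-759))/(-759))*(-5 - 1*(-759))) + 1259882) + 2640040 = ((-14 + 128*√(-(1 + 3795)/759)*(-5 + 759)) + 1259882) + 2640040 = ((-14 + 128*√(-1/759*3796)*754) + 1259882) + 2640040 = ((-14 + 128*√(-3796/759)*754) + 1259882) + 2640040 = ((-14 + 128*(2*I*√720291/759)*754) + 1259882) + 2640040 = ((-14 + 193024*I*√720291/759) + 1259882) + 2640040 = (1259868 + 193024*I*√720291/759) + 2640040 = 3899908 + 193024*I*√720291/759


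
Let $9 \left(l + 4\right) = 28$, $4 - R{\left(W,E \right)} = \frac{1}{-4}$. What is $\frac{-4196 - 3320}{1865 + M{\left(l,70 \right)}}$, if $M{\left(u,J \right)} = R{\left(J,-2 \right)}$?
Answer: $- \frac{30064}{7477} \approx -4.0209$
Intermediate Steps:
$R{\left(W,E \right)} = \frac{17}{4}$ ($R{\left(W,E \right)} = 4 - \frac{1}{-4} = 4 - - \frac{1}{4} = 4 + \frac{1}{4} = \frac{17}{4}$)
$l = - \frac{8}{9}$ ($l = -4 + \frac{1}{9} \cdot 28 = -4 + \frac{28}{9} = - \frac{8}{9} \approx -0.88889$)
$M{\left(u,J \right)} = \frac{17}{4}$
$\frac{-4196 - 3320}{1865 + M{\left(l,70 \right)}} = \frac{-4196 - 3320}{1865 + \frac{17}{4}} = - \frac{7516}{\frac{7477}{4}} = \left(-7516\right) \frac{4}{7477} = - \frac{30064}{7477}$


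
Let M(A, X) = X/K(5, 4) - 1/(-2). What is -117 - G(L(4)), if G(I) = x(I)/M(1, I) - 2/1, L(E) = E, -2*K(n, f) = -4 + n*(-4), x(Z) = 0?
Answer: -115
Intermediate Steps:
K(n, f) = 2 + 2*n (K(n, f) = -(-4 + n*(-4))/2 = -(-4 - 4*n)/2 = 2 + 2*n)
M(A, X) = ½ + X/12 (M(A, X) = X/(2 + 2*5) - 1/(-2) = X/(2 + 10) - 1*(-½) = X/12 + ½ = ½ + X/12)
G(I) = -2 (G(I) = 0/(½ + I/12) - 2/1 = 0 - 2*1 = 0 - 2 = -2)
-117 - G(L(4)) = -117 - 1*(-2) = -117 + 2 = -115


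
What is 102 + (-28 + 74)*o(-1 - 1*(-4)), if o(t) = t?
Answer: 240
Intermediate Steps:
102 + (-28 + 74)*o(-1 - 1*(-4)) = 102 + (-28 + 74)*(-1 - 1*(-4)) = 102 + 46*(-1 + 4) = 102 + 46*3 = 102 + 138 = 240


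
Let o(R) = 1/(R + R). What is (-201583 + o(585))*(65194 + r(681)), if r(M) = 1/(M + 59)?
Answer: -3792781869173383/288600 ≈ -1.3142e+10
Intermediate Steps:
o(R) = 1/(2*R)
r(M) = 1/(59 + M)
(-201583 + o(585))*(65194 + r(681)) = (-201583 + (½)/585)*(65194 + 1/(59 + 681)) = (-201583 + (½)*(1/585))*(65194 + 1/740) = (-201583 + 1/1170)*(65194 + 1/740) = -235852109/1170*48243561/740 = -3792781869173383/288600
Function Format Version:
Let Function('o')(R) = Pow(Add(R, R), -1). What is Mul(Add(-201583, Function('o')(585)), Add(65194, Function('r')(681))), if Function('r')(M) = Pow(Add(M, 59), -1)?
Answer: Rational(-3792781869173383, 288600) ≈ -1.3142e+10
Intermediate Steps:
Function('o')(R) = Mul(Rational(1, 2), Pow(R, -1)) (Function('o')(R) = Pow(Mul(2, R), -1) = Mul(Rational(1, 2), Pow(R, -1)))
Function('r')(M) = Pow(Add(59, M), -1)
Mul(Add(-201583, Function('o')(585)), Add(65194, Function('r')(681))) = Mul(Add(-201583, Mul(Rational(1, 2), Pow(585, -1))), Add(65194, Pow(Add(59, 681), -1))) = Mul(Add(-201583, Mul(Rational(1, 2), Rational(1, 585))), Add(65194, Pow(740, -1))) = Mul(Add(-201583, Rational(1, 1170)), Add(65194, Rational(1, 740))) = Mul(Rational(-235852109, 1170), Rational(48243561, 740)) = Rational(-3792781869173383, 288600)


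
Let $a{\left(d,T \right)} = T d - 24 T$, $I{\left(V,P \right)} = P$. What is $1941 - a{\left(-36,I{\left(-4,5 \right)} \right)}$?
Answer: $2241$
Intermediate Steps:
$a{\left(d,T \right)} = - 24 T + T d$
$1941 - a{\left(-36,I{\left(-4,5 \right)} \right)} = 1941 - 5 \left(-24 - 36\right) = 1941 - 5 \left(-60\right) = 1941 - -300 = 1941 + 300 = 2241$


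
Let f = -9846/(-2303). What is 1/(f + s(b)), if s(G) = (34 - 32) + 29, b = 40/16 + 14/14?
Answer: 2303/81239 ≈ 0.028348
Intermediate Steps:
b = 7/2 (b = 40*(1/16) + 14*(1/14) = 5/2 + 1 = 7/2 ≈ 3.5000)
f = 9846/2303 (f = -9846*(-1/2303) = 9846/2303 ≈ 4.2753)
s(G) = 31 (s(G) = 2 + 29 = 31)
1/(f + s(b)) = 1/(9846/2303 + 31) = 1/(81239/2303) = 2303/81239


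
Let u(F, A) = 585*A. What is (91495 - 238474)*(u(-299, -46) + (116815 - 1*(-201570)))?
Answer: -42840704025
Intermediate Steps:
(91495 - 238474)*(u(-299, -46) + (116815 - 1*(-201570))) = (91495 - 238474)*(585*(-46) + (116815 - 1*(-201570))) = -146979*(-26910 + (116815 + 201570)) = -146979*(-26910 + 318385) = -146979*291475 = -42840704025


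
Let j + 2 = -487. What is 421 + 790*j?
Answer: -385889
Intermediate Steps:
j = -489 (j = -2 - 487 = -489)
421 + 790*j = 421 + 790*(-489) = 421 - 386310 = -385889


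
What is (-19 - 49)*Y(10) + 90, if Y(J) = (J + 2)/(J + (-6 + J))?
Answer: 222/7 ≈ 31.714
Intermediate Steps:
Y(J) = (2 + J)/(-6 + 2*J)
(-19 - 49)*Y(10) + 90 = (-19 - 49)*((2 + 10)/(2*(-3 + 10))) + 90 = -34*12/7 + 90 = -68*6/7 + 90 = -408/7 + 90 = 222/7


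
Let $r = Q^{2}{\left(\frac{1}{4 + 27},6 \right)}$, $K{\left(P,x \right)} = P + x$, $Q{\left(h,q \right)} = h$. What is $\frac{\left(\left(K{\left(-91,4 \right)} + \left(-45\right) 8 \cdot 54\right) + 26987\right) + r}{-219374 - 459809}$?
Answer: $- \frac{7169061}{652694863} \approx -0.010984$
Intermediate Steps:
$r = \frac{1}{961}$ ($r = \left(\frac{1}{4 + 27}\right)^{2} = \left(\frac{1}{31}\right)^{2} = \frac{1}{961} \approx 0.0010406$)
$\frac{\left(\left(K{\left(-91,4 \right)} + \left(-45\right) 8 \cdot 54\right) + 26987\right) + r}{-219374 - 459809} = \frac{\left(\left(\left(-91 + 4\right) + \left(-45\right) 8 \cdot 54\right) + 26987\right) + \frac{1}{961}}{-219374 - 459809} = \frac{\left(\left(-87 - 19440\right) + 26987\right) + \frac{1}{961}}{-679183} = \left(\left(\left(-87 - 19440\right) + 26987\right) + \frac{1}{961}\right) \left(- \frac{1}{679183}\right) = \left(\left(-19527 + 26987\right) + \frac{1}{961}\right) \left(- \frac{1}{679183}\right) = \left(7460 + \frac{1}{961}\right) \left(- \frac{1}{679183}\right) = \frac{7169061}{961} \left(- \frac{1}{679183}\right) = - \frac{7169061}{652694863}$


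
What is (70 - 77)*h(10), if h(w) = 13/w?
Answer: -91/10 ≈ -9.1000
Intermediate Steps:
(70 - 77)*h(10) = (70 - 77)*(13/10) = -91/10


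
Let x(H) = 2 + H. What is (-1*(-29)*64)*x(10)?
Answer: 22272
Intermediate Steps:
(-1*(-29)*64)*x(10) = (-1*(-29)*64)*(2 + 10) = (29*64)*12 = 1856*12 = 22272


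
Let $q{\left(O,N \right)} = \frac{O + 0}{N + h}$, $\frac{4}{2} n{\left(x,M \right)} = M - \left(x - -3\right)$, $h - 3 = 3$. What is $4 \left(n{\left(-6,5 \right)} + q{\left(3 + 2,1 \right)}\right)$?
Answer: $\frac{132}{7} \approx 18.857$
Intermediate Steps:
$h = 6$ ($h = 3 + 3 = 6$)
$n{\left(x,M \right)} = - \frac{3}{2} + \frac{M}{2} - \frac{x}{2}$ ($n{\left(x,M \right)} = \frac{M - \left(x - -3\right)}{2} = \frac{M - \left(x + 3\right)}{2} = \frac{M - \left(3 + x\right)}{2} = \frac{-3 + M - x}{2} = - \frac{3}{2} + \frac{M}{2} - \frac{x}{2}$)
$q{\left(O,N \right)} = \frac{O}{6 + N}$ ($q{\left(O,N \right)} = \frac{O + 0}{N + 6} = \frac{O}{6 + N}$)
$4 \left(n{\left(-6,5 \right)} + q{\left(3 + 2,1 \right)}\right) = 4 \left(\left(- \frac{3}{2} + \frac{1}{2} \cdot 5 - -3\right) + \frac{3 + 2}{6 + 1}\right) = 4 \left(\left(- \frac{3}{2} + \frac{5}{2} + 3\right) + \frac{5}{7}\right) = 4 \left(4 + 5 \cdot \frac{1}{7}\right) = 4 \left(4 + \frac{5}{7}\right) = 4 \cdot \frac{33}{7} = \frac{132}{7}$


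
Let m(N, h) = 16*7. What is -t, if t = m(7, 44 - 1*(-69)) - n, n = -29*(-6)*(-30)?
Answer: -5332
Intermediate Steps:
n = -5220 (n = 174*(-30) = -5220)
m(N, h) = 112
t = 5332 (t = 112 - 1*(-5220) = 112 + 5220 = 5332)
-t = -1*5332 = -5332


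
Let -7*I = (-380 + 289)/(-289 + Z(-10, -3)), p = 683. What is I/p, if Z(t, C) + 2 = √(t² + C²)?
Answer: -3783/57762676 - 13*√109/57762676 ≈ -6.7842e-5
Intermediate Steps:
Z(t, C) = -2 + √(C² + t²) (Z(t, C) = -2 + √(t² + C²) = -2 + √(C² + t²))
I = 13/(-291 + √109) (I = -(-380 + 289)/(7*(-289 + (-2 + √((-3)² + (-10)²)))) = -(-13)/(-289 + (-2 + √(9 + 100))) = -(-13)/(-289 + (-2 + √109)) = -(-13)/(-291 + √109) = 13/(-291 + √109) ≈ -0.046336)
I/p = (-3783/84572 - 13*√109/84572)/683 = (-3783/84572 - 13*√109/84572)*(1/683) = -3783/57762676 - 13*√109/57762676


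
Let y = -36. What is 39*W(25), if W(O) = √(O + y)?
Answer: 39*I*√11 ≈ 129.35*I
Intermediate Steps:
W(O) = √(-36 + O) (W(O) = √(O - 36) = √(-36 + O))
39*W(25) = 39*√(-36 + 25) = 39*√(-11) = 39*(I*√11) = 39*I*√11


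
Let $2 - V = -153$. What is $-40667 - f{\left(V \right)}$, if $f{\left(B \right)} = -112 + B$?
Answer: $-40710$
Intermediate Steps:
$V = 155$ ($V = 2 - -153 = 2 + 153 = 155$)
$-40667 - f{\left(V \right)} = -40667 - \left(-112 + 155\right) = -40667 - 43 = -40710$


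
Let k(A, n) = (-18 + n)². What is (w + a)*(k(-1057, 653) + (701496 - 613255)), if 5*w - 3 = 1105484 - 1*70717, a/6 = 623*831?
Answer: 1628340878112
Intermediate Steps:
a = 3106278 (a = 6*(623*831) = 6*517713 = 3106278)
w = 206954 (w = ⅗ + (1105484 - 1*70717)/5 = ⅗ + (1105484 - 70717)/5 = ⅗ + (⅕)*1034767 = ⅗ + 1034767/5 = 206954)
(w + a)*(k(-1057, 653) + (701496 - 613255)) = (206954 + 3106278)*((-18 + 653)² + (701496 - 613255)) = 3313232*(635² + 88241) = 3313232*(403225 + 88241) = 3313232*491466 = 1628340878112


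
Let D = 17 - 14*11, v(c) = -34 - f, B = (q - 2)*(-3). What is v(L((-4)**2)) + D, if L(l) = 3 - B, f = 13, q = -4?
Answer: -184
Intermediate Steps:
B = 18 (B = (-4 - 2)*(-3) = -6*(-3) = 18)
L(l) = -15 (L(l) = 3 - 1*18 = 3 - 18 = -15)
v(c) = -47 (v(c) = -34 - 1*13 = -34 - 13 = -47)
D = -137 (D = 17 - 154 = -137)
v(L((-4)**2)) + D = -47 - 137 = -184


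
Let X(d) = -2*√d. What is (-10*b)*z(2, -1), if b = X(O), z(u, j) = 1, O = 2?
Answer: 20*√2 ≈ 28.284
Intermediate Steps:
b = -2*√2 ≈ -2.8284
(-10*b)*z(2, -1) = -(-20)*√2*1 = (20*√2)*1 = 20*√2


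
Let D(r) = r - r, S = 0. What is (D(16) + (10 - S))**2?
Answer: 100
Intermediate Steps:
D(r) = 0
(D(16) + (10 - S))**2 = (0 + (10 - 1*0))**2 = (0 + (10 + 0))**2 = (0 + 10)**2 = 10**2 = 100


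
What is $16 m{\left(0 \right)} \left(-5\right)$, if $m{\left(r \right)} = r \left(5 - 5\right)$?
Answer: $0$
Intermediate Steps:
$m{\left(r \right)} = 0$ ($m{\left(r \right)} = r 0 = 0$)
$16 m{\left(0 \right)} \left(-5\right) = 16 \cdot 0 \left(-5\right) = 0 \left(-5\right) = 0$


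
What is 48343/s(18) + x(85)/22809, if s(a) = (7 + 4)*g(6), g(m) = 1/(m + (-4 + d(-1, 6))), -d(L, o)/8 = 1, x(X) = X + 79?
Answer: -6615931118/250899 ≈ -26369.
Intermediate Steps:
x(X) = 79 + X
d(L, o) = -8 (d(L, o) = -8*1 = -8)
g(m) = 1/(-12 + m) (g(m) = 1/(m + (-4 - 8)) = 1/(m - 12) = 1/(-12 + m))
s(a) = -11/6 (s(a) = (7 + 4)/(-12 + 6) = 11/(-6) = 11*(-⅙) = -11/6)
48343/s(18) + x(85)/22809 = 48343/(-11/6) + (79 + 85)/22809 = 48343*(-6/11) + 164*(1/22809) = -290058/11 + 164/22809 = -6615931118/250899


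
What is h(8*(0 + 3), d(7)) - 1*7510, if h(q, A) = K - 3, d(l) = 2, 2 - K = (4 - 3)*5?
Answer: -7516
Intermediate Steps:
K = -3 (K = 2 - (4 - 3)*5 = 2 - 5 = -3)
h(q, A) = -6 (h(q, A) = -3 - 3 = -6)
h(8*(0 + 3), d(7)) - 1*7510 = -6 - 1*7510 = -6 - 7510 = -7516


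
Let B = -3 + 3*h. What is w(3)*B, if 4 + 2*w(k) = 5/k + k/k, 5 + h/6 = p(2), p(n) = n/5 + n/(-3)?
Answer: 326/5 ≈ 65.200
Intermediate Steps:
p(n) = -2*n/15 (p(n) = n*(⅕) + n*(-⅓) = n/5 - n/3 = -2*n/15)
h = -158/5 (h = -30 + 6*(-2/15*2) = -30 + 6*(-4/15) = -30 - 8/5 = -158/5 ≈ -31.600)
w(k) = -3/2 + 5/(2*k) (w(k) = -2 + (5/k + k/k)/2 = -2 + (5/k + 1)/2 = -2 + (1 + 5/k)/2 = -2 + (½ + 5/(2*k)) = -3/2 + 5/(2*k))
B = -489/5 (B = -3 + 3*(-158/5) = -3 - 474/5 = -489/5 ≈ -97.800)
w(3)*B = ((½)*(5 - 3*3)/3)*(-489/5) = ((½)*(⅓)*(5 - 9))*(-489/5) = ((½)*(⅓)*(-4))*(-489/5) = -⅔*(-489/5) = 326/5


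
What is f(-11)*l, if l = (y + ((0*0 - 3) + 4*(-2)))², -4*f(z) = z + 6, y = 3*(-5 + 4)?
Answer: 245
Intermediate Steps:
y = -3 (y = 3*(-1) = -3)
f(z) = -3/2 - z/4 (f(z) = -(z + 6)/4 = -(6 + z)/4 = -3/2 - z/4)
l = 196 (l = (-3 + ((0*0 - 3) + 4*(-2)))² = (-3 + ((0 - 3) - 8))² = (-3 + (-3 - 8))² = (-3 - 11)² = (-14)² = 196)
f(-11)*l = (-3/2 - ¼*(-11))*196 = (-3/2 + 11/4)*196 = (5/4)*196 = 245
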